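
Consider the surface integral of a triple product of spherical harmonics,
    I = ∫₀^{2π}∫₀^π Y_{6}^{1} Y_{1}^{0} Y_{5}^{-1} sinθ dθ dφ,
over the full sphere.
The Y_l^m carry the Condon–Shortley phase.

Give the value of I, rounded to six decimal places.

Rules hold: Σm=0, L=12 even, 5≤5≤7.
N = 13·3·11 = 429
Δ = 2!·10!·0!/13! = 1/858
Racah Σ t=1..1: t=1:−1/14400 = -1/14400
⇒ 3j(6 1 5; 0 0 0)² = 6/143, sgn +1
Racah Σ t=1..1: t=1:−1/17280 = -1/17280
⇒ 3j(6 1 5; 1 0 -1)² = 35/858, sgn -1
4πI² = N·(3j₀)²·(3jₘ)² = 105/143
I = -1·√(0.734266/4π) = -0.24172507

-0.241725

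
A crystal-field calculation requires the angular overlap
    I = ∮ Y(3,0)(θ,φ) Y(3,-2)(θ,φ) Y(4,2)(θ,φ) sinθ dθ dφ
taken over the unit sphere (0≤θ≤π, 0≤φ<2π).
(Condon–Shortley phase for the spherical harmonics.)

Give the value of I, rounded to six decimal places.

m-sum 0 ✓  L=10 even ✓  0≤4≤6 ✓
Π(2lᵢ+1) = 7×7×9 = 441
triangle coeff Δ(3,3,4) = 1/34650
Σ_t [0,2]: t=0:+1/72 t=1:−1/16 t=2:+1/72 = -5/144
(3j)²=2/77 [(3 3 4; 0 0 0)], sign=-1
Σ_t [0,1]: t=0:+1/72 t=1:−1/96 = 1/288
(3j)²=1/462 [(3 3 4; 0 -2 2)], sign=+1
⇒ 4πI² = 3/121
I = (-1)√(3/121/(4π)) = -0.04441841

-0.044418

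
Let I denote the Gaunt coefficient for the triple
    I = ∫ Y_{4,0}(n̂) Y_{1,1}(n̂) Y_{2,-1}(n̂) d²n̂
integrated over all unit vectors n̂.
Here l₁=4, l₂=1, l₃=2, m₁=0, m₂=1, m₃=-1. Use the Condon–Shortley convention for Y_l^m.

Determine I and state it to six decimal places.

l₃=2 ∉ [3,5] — triangle fails ⇒ I = 0

0.000000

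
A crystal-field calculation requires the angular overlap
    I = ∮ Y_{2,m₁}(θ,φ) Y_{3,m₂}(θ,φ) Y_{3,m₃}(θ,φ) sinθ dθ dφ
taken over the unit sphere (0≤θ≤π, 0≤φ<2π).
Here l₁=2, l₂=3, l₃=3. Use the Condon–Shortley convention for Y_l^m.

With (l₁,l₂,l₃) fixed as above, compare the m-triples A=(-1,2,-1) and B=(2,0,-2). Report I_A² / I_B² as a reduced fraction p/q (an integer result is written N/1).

Same 2,3,3: normalisation and zero-m 3j drop out of the ratio.
A: Δ: 2! 2! 4! / 9! → 1/3780; sum: t=1:−1/48 t=2:+1/12 = 1/16; 3j²(2 3 3; -1 2 -1) = Δ·Π!·Σ² = 1/28  (sign +1)
B: Δ: 2! 2! 4! / 9! → 1/3780; sum: t=0:+1/24 = 1/24; 3j²(2 3 3; 2 0 -2) = Δ·Π!·Σ² = 1/21  (sign -1)
I_A²/I_B² = (1/28)/(1/21) = 3/4

3/4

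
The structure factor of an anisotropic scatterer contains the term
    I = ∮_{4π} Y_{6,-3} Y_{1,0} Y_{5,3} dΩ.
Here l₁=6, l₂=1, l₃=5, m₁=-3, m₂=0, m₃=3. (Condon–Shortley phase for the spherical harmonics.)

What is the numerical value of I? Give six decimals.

-0.212310

Rules hold: Σm=0, L=12 even, 5≤5≤7.
N = 13·3·11 = 429
Δ = 2!·10!·0!/13! = 1/858
Racah Σ t=1..1: t=1:−1/14400 = -1/14400
⇒ 3j(6 1 5; 0 0 0)² = 6/143, sgn +1
Racah Σ t=1..1: t=1:−1/80640 = -1/80640
⇒ 3j(6 1 5; -3 0 3)² = 9/286, sgn -1
4πI² = N·(3j₀)²·(3jₘ)² = 81/143
I = -1·√(0.566434/4π) = -0.21230956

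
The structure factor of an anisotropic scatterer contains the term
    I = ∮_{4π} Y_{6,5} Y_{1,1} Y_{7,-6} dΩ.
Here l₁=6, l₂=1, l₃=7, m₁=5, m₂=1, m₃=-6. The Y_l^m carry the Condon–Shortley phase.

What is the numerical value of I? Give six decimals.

0.309019

m-sum 0 ✓  L=14 even ✓  5≤7≤7 ✓
Π(2lᵢ+1) = 13×3×15 = 585
triangle coeff Δ(6,1,7) = 1/1365
Σ_t [0,0]: t=0:+1/518400 = 1/518400
(3j)²=7/195 [(6 1 7; 0 0 0)], sign=-1
Σ_t [0,0]: t=0:+1/79833600 = 1/79833600
(3j)²=2/35 [(6 1 7; 5 1 -6)], sign=-1
⇒ 4πI² = 6/5
I = (+1)√(6/5/(4π)) = 0.30901936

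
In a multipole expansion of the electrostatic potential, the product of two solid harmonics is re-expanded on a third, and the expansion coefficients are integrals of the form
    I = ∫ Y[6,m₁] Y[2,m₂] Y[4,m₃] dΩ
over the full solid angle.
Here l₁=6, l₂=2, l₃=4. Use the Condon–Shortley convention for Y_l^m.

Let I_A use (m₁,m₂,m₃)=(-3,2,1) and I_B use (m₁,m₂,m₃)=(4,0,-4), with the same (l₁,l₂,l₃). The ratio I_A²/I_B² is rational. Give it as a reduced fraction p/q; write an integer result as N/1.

14/5

Shared (l₁,l₂,l₃)=(6,2,4): N and (l;000)² cancel in I_A²/I_B².
A: Δ = 4!·8!·0!/13! = 1/6435; Racah Σ t=4..4: t=4:+1/17280 = 1/17280; ⇒ 3j(6 2 4; -3 2 1)² = 14/715, sgn -1
B: Δ = 4!·8!·0!/13! = 1/6435; Racah Σ t=2..2: t=2:+1/161280 = 1/161280; ⇒ 3j(6 2 4; 4 0 -4)² = 1/143, sgn +1
I_A²/I_B² = (14/715)/(1/143) = 14/5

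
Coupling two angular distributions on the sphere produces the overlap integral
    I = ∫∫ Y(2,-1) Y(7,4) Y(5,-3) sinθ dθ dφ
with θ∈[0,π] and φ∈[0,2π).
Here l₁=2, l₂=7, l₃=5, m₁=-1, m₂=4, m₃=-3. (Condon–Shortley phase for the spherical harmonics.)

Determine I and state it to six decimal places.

0.252127

Rules hold: Σm=0, L=14 even, 5≤5≤9.
N = 5·15·11 = 825
Δ = 4!·0!·10!/15! = 1/15015
Racah Σ t=2..2: t=2:+1/57600 = 1/57600
⇒ 3j(2 7 5; 0 0 0)² = 21/715, sgn -1
Racah Σ t=3..3: t=3:−1/483840 = -1/483840
⇒ 3j(2 7 5; -1 4 -3)² = 3/91, sgn -1
4πI² = N·(3j₀)²·(3jₘ)² = 135/169
I = +1·√(0.798817/4π) = 0.25212656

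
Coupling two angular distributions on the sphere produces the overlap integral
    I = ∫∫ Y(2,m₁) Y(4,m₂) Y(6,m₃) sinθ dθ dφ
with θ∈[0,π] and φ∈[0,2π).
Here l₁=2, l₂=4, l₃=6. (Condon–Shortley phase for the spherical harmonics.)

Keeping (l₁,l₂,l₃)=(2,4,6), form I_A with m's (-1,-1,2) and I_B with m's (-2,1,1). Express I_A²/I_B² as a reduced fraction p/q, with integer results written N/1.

Same 2,4,6: normalisation and zero-m 3j drop out of the ratio.
A: Δ: 0! 4! 8! / 13! → 1/6435; sum: t=0:+1/4320 = 1/4320; 3j²(2 4 6; -1 -1 2) = Δ·Π!·Σ² = 224/6435  (sign +1)
B: Δ: 0! 4! 8! / 13! → 1/6435; sum: t=0:+1/17280 = 1/17280; 3j²(2 4 6; -2 1 1) = Δ·Π!·Σ² = 7/1287  (sign -1)
I_A²/I_B² = (224/6435)/(7/1287) = 32/5

32/5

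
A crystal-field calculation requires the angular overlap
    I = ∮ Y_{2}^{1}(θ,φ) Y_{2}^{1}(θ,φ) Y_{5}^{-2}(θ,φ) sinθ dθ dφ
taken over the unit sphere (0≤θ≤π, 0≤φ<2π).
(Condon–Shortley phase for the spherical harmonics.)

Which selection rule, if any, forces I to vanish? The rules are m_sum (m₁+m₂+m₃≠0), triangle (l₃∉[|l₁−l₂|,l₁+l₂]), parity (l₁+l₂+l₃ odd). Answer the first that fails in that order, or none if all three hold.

azimuthal sum: 1 + 1 − 2 = 0  ✓
0 ≤ 5 ≤ 4 (triangle on l)  ✗
L = 2 + 2 + 5 = 9 (odd)

triangle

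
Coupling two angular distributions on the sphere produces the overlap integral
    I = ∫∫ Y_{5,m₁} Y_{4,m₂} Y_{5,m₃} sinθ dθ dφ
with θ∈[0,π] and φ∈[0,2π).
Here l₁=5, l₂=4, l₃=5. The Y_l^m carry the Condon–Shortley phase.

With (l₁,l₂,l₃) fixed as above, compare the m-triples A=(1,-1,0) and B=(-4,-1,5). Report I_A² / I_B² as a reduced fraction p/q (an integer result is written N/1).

1/12

Shared (l₁,l₂,l₃)=(5,4,5): N and (l;000)² cancel in I_A²/I_B².
A: Δ = 4!·6!·4!/15! = 1/3153150; Racah Σ t=0..3: t=0:+1/6912 t=1:−1/864 t=2:+1/1152 t=3:−1/17280 = -7/34560; ⇒ 3j(5 4 5; 1 -1 0)² = 1/429, sgn +1
B: Δ = 4!·6!·4!/15! = 1/3153150; Racah Σ t=3..3: t=3:−1/103680 = -1/103680; ⇒ 3j(5 4 5; -4 -1 5)² = 4/143, sgn -1
I_A²/I_B² = (1/429)/(4/143) = 1/12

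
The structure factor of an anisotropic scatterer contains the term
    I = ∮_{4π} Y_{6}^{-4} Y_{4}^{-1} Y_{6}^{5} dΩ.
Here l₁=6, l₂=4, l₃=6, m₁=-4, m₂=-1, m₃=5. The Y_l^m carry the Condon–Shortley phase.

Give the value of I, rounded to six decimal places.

0.047465

Checks pass: Σm=0; 16 even; l₃=6∈[2,10].
(2·6+1)(2·4+1)(2·6+1) = 1521
Δ: 4! 8! 4! / 17! → 1/15315300
sum: t=0:+1/829440 t=1:−1/25920 t=2:+1/9216 t=3:−1/25920 t=4:+1/829440 = 7/207360
3j²(6 4 6; 0 0 0) = Δ·Π!·Σ² = 28/2431  (sign +1)
sum: t=2:+1/967680 t=3:−1/725760 = -1/2903040
3j²(6 4 6; -4 -1 5) = Δ·Π!·Σ² = 5/3094  (sign +1)
combine: 4πI² = 1521·28/2431·5/3094 = 90/3179
take √, sign +1: I = 0.04746473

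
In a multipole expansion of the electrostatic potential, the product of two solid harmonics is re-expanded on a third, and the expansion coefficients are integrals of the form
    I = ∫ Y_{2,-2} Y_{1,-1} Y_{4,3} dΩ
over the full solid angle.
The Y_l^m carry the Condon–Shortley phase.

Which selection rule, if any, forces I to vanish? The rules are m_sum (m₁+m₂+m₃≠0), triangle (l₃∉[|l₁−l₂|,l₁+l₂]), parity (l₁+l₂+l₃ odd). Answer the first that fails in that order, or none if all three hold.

azimuthal sum: -2 − 1 + 3 = 0  ✓
1 ≤ 4 ≤ 3 (triangle on l)  ✗
L = 2 + 1 + 4 = 7 (odd)

triangle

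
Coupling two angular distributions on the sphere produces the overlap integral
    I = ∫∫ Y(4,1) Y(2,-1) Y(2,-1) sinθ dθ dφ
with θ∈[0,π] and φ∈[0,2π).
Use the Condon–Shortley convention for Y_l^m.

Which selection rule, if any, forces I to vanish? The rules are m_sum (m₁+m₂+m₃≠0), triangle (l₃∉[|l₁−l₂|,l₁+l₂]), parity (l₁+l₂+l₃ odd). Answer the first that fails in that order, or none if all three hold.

m_sum

azimuthal sum: 1 − 1 − 1 = -1  ✗
2 ≤ 2 ≤ 6 (triangle on l)
L = 4 + 2 + 2 = 8 (even)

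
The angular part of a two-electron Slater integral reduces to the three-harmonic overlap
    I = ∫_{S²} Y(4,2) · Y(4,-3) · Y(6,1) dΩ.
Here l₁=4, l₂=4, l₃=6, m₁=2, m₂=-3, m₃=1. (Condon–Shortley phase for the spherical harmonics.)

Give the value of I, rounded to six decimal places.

Checks pass: Σm=0; 14 even; l₃=6∈[0,8].
(2·4+1)(2·4+1)(2·6+1) = 1053
Δ: 2! 6! 6! / 15! → 1/1261260
sum: t=0:+1/4608 t=1:−1/1296 t=2:+1/4608 = -7/20736
3j²(4 4 6; 0 0 0) = Δ·Π!·Σ² = 20/1287  (sign -1)
sum: t=0:+1/11520 t=1:−1/86400 = 13/172800
3j²(4 4 6; 2 -3 1) = Δ·Π!·Σ² = 13/660  (sign -1)
combine: 4πI² = 1053·20/1287·13/660 = 39/121
take √, sign +1: I = 0.16015286

0.160153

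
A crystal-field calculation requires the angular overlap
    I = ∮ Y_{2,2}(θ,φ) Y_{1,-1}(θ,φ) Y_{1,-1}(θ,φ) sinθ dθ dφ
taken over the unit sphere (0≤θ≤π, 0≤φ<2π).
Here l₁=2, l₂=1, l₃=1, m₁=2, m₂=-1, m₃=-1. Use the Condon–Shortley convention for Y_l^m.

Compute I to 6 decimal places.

0.309019

m-sum 0 ✓  L=4 even ✓  1≤1≤3 ✓
Π(2lᵢ+1) = 5×3×3 = 45
triangle coeff Δ(2,1,1) = 1/30
Σ_t [1,1]: t=1:−1/1 = -1/1
(3j)²=2/15 [(2 1 1; 0 0 0)], sign=+1
Σ_t [0,0]: t=0:+1/4 = 1/4
(3j)²=1/5 [(2 1 1; 2 -1 -1)], sign=+1
⇒ 4πI² = 6/5
I = (+1)√(6/5/(4π)) = 0.30901936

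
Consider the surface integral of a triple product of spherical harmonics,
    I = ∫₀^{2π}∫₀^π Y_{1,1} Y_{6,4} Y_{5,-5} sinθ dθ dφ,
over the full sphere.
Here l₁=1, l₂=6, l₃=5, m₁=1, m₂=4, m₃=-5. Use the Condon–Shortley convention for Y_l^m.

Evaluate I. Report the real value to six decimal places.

0.040859

Rules hold: Σm=0, L=12 even, 5≤5≤7.
N = 3·13·11 = 429
Δ = 2!·0!·10!/13! = 1/858
Racah Σ t=1..1: t=1:−1/14400 = -1/14400
⇒ 3j(1 6 5; 0 0 0)² = 6/143, sgn +1
Racah Σ t=0..0: t=0:+1/7257600 = 1/7257600
⇒ 3j(1 6 5; 1 4 -5)² = 1/858, sgn +1
4πI² = N·(3j₀)²·(3jₘ)² = 3/143
I = +1·√(0.020979/4π) = 0.04085899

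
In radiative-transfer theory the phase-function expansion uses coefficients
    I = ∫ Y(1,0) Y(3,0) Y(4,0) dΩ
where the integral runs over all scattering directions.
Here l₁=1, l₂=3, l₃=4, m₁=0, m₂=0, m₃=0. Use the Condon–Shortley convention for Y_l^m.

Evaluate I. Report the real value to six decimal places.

Rules hold: Σm=0, L=8 even, 2≤4≤4.
N = 3·7·9 = 189
Δ = 0!·2!·6!/9! = 1/252
Racah Σ t=0..0: t=0:+1/36 = 1/36
⇒ 3j(1 3 4; 0 0 0)² = 4/63, sgn +1
(m-triple is (0,0,0) — same symbol as above.)
4πI² = N·(3j₀)²·(3jₘ)² = 16/21
I = +1·√(0.761905/4π) = 0.24623252

0.246233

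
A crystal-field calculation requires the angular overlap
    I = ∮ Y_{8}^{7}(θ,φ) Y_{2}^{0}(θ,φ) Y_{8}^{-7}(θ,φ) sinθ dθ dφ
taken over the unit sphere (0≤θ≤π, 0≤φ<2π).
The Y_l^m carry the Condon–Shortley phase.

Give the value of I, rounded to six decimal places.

0.165996

m-sum 0 ✓  L=18 even ✓  6≤8≤10 ✓
Π(2lᵢ+1) = 17×5×17 = 1445
triangle coeff Δ(8,2,8) = 1/348840
Σ_t [0,2]: t=0:+1/116121600 t=1:−1/25401600 t=2:+1/116121600 = -1/45158400
(3j)²=24/1615 [(8 2 8; 0 0 0)], sign=-1
Σ_t [0,1]: t=0:+1/24908083200 t=1:−1/87178291200 = 1/34871316480
(3j)²=125/7752 [(8 2 8; 7 0 -7)], sign=-1
⇒ 4πI² = 125/361
I = (+1)√(125/361/(4π)) = 0.16599556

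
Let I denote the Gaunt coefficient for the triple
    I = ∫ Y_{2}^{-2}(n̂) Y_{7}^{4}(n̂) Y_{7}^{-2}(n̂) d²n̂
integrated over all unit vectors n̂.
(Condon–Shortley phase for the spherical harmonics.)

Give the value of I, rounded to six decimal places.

Rules hold: Σm=0, L=16 even, 5≤7≤9.
N = 5·15·15 = 1125
Δ = 2!·2!·12!/17! = 1/185640
Racah Σ t=0..2: t=0:+1/2419200 t=1:−1/518400 t=2:+1/2419200 = -1/907200
⇒ 3j(2 7 7; 0 0 0)² = 56/3315, sgn +1
Racah Σ t=2..2: t=2:+1/8709120 = 1/8709120
⇒ 3j(2 7 7; -2 4 -2)² = 55/3094, sgn -1
4πI² = N·(3j₀)²·(3jₘ)² = 16500/48841
I = -1·√(0.337831/4π) = -0.16396259

-0.163963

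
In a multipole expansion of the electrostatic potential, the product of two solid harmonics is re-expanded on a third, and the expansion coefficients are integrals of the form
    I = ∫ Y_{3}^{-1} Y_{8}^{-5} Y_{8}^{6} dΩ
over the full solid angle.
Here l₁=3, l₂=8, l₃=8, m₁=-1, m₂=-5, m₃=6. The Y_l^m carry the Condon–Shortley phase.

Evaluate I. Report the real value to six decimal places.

l₁+l₂+l₃=19 is odd: 3j(l;000)=0 ⇒ I=0

0.000000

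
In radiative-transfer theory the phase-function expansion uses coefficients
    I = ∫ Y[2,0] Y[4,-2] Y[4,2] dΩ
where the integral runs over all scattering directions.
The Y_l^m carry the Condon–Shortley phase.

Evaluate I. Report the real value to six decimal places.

Checks pass: Σm=0; 10 even; l₃=4∈[2,6].
(2·2+1)(2·4+1)(2·4+1) = 405
Δ: 2! 2! 6! / 11! → 1/13860
sum: t=0:+1/192 t=1:−1/36 t=2:+1/192 = -5/288
3j²(2 4 4; 0 0 0) = Δ·Π!·Σ² = 20/693  (sign -1)
sum: t=0:+1/192 t=1:−1/120 t=2:+1/2880 = -1/360
3j²(2 4 4; 0 -2 2) = Δ·Π!·Σ² = 16/3465  (sign -1)
combine: 4πI² = 405·20/693·16/3465 = 320/5929
take √, sign +1: I = 0.06553591

0.065536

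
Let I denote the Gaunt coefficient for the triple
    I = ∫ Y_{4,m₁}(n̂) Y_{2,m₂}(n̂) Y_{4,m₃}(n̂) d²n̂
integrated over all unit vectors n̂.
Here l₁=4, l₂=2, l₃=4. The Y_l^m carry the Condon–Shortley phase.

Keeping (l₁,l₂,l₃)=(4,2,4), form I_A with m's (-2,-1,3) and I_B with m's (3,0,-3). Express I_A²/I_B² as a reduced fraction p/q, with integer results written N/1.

l's match ⇒ only the (l;m) 3-j factors differ between A and B.
A: triangle coeff Δ(4,2,4) = 1/13860; Σ_t [0,1]: t=0:+1/1440 t=1:−1/240 = -1/288; (3j)²=5/132 [(4 2 4; -2 -1 3)], sign=+1
B: triangle coeff Δ(4,2,4) = 1/13860; Σ_t [0,1]: t=0:+1/480 t=1:−1/720 = 1/1440; (3j)²=7/1980 [(4 2 4; 3 0 -3)], sign=-1
I_A²/I_B² = (5/132)/(7/1980) = 75/7

75/7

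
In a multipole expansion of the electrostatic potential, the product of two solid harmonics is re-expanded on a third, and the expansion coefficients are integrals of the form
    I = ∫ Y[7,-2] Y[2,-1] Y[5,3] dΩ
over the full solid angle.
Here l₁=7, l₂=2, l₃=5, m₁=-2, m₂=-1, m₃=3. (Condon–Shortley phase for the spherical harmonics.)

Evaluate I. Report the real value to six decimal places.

0.107507

Rules hold: Σm=0, L=14 even, 5≤5≤9.
N = 15·5·11 = 825
Δ = 4!·10!·0!/15! = 1/15015
Racah Σ t=2..2: t=2:+1/57600 = 1/57600
⇒ 3j(7 2 5; 0 0 0)² = 21/715, sgn -1
Racah Σ t=1..1: t=1:−1/483840 = -1/483840
⇒ 3j(7 2 5; -2 -1 3)² = 6/1001, sgn -1
4πI² = N·(3j₀)²·(3jₘ)² = 270/1859
I = +1·√(0.145239/4π) = 0.10750713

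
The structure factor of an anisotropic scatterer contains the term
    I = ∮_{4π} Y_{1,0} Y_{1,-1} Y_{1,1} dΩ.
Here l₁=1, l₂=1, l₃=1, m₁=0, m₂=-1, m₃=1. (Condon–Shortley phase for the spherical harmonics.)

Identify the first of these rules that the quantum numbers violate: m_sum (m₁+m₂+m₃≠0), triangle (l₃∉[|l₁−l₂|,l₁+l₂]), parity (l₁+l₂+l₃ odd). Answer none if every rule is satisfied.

azimuthal sum: 0 − 1 + 1 = 0  ✓
0 ≤ 1 ≤ 2 (triangle on l)  ✓
L = 1 + 1 + 1 = 3 (odd)  ✗

parity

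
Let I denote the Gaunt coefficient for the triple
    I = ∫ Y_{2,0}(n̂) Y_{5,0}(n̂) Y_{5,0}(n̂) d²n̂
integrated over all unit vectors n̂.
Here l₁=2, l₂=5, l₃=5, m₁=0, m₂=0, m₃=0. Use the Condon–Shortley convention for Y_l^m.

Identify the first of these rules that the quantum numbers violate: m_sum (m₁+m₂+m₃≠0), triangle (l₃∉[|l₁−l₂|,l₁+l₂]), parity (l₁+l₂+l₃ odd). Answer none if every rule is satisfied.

Σmᵢ = 0  ✓
l₃∈[|l₁−l₂|,l₁+l₂]=[3,7], have l₃=5  ✓
Σlᵢ = 12 ⇒ even  ✓

none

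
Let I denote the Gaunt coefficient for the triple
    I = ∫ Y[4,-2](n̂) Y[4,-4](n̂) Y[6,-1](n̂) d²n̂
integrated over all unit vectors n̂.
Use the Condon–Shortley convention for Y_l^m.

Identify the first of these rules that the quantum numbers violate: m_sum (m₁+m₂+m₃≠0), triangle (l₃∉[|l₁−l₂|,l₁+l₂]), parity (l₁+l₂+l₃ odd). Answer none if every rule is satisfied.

azimuthal sum: -2 − 4 − 1 = -7  ✗
0 ≤ 6 ≤ 8 (triangle on l)
L = 4 + 4 + 6 = 14 (even)

m_sum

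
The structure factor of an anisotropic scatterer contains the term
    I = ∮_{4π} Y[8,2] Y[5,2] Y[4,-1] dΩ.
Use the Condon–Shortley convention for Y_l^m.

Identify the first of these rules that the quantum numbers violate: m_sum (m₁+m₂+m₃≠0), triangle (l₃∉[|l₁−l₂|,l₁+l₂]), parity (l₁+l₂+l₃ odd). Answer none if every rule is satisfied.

m_sum

azimuthal sum: 2 + 2 − 1 = 3  ✗
3 ≤ 4 ≤ 13 (triangle on l)
L = 8 + 5 + 4 = 17 (odd)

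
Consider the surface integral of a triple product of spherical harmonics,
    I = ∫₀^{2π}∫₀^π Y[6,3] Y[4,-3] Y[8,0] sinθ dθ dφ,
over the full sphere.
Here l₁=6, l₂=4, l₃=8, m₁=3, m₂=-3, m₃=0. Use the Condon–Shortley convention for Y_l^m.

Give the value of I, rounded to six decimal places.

-0.138702

Checks pass: Σm=0; 18 even; l₃=8∈[2,10].
(2·6+1)(2·4+1)(2·8+1) = 1989
Δ: 2! 10! 6! / 19! → 1/23279256
sum: t=0:+1/1658880 t=1:−1/518400 t=2:+1/1658880 = -1/1382400
3j²(6 4 8; 0 0 0) = Δ·Π!·Σ² = 504/46189  (sign -1)
sum: t=0:+1/7257600 t=1:−1/58060800 = 1/8294400
3j²(6 4 8; 3 -3 0) = Δ·Π!·Σ² = 1029/92378  (sign +1)
combine: 4πI² = 1989·504/46189·1029/92378 = 2333772/9653501
take √, sign -1: I = -0.13870172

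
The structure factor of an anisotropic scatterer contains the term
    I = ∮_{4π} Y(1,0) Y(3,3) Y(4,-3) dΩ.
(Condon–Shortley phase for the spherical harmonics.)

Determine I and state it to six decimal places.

m-sum 0 ✓  L=8 even ✓  2≤4≤4 ✓
Π(2lᵢ+1) = 3×7×9 = 189
triangle coeff Δ(1,3,4) = 1/252
Σ_t [0,0]: t=0:+1/36 = 1/36
(3j)²=4/63 [(1 3 4; 0 0 0)], sign=+1
Σ_t [0,0]: t=0:+1/720 = 1/720
(3j)²=1/36 [(1 3 4; 0 3 -3)], sign=-1
⇒ 4πI² = 1/3
I = (-1)√(1/3/(4π)) = -0.16286750

-0.162868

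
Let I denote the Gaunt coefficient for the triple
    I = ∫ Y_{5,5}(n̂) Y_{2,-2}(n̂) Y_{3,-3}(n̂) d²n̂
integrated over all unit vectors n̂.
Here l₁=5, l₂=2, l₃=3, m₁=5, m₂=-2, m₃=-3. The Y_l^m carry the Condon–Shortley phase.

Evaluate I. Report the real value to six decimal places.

Checks pass: Σm=0; 10 even; l₃=3∈[3,7].
(2·5+1)(2·2+1)(2·3+1) = 385
Δ: 4! 6! 0! / 11! → 1/2310
sum: t=2:+1/144 = 1/144
3j²(5 2 3; 0 0 0) = Δ·Π!·Σ² = 10/231  (sign -1)
sum: t=0:+1/17280 = 1/17280
3j²(5 2 3; 5 -2 -3) = Δ·Π!·Σ² = 1/11  (sign +1)
combine: 4πI² = 385·10/231·1/11 = 50/33
take √, sign -1: I = -0.34723469

-0.347235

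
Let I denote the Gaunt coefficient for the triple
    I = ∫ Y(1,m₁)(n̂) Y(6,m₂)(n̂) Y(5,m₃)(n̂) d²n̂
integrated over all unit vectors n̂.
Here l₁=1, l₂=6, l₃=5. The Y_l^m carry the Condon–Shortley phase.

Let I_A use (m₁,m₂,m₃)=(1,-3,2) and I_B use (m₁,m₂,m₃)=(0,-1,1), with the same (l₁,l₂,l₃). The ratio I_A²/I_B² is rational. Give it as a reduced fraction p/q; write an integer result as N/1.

36/35

Shared (l₁,l₂,l₃)=(1,6,5): N and (l;000)² cancel in I_A²/I_B².
A: Δ = 2!·0!·10!/13! = 1/858; Racah Σ t=0..0: t=0:+1/60480 = 1/60480; ⇒ 3j(1 6 5; 1 -3 2)² = 6/143, sgn -1
B: Δ = 2!·0!·10!/13! = 1/858; Racah Σ t=1..1: t=1:−1/17280 = -1/17280; ⇒ 3j(1 6 5; 0 -1 1)² = 35/858, sgn -1
I_A²/I_B² = (6/143)/(35/858) = 36/35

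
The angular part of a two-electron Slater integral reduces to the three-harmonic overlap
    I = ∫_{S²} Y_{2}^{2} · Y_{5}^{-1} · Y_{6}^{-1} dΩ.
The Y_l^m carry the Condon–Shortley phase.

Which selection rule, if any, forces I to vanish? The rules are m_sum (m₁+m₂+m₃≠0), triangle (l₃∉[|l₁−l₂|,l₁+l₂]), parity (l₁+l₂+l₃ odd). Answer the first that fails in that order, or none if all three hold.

m₁+m₂+m₃ = 2 − 1 − 1 = 0  ✓
triangle: |2−5|=3 ≤ l₃=6 ≤ 2+5=7  ✓
parity: l₁+l₂+l₃ = 13 is odd  ✗

parity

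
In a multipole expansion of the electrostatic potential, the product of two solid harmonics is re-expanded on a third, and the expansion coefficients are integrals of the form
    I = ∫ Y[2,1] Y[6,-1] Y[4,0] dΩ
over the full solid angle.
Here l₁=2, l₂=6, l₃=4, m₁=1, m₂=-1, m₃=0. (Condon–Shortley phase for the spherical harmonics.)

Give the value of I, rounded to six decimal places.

-0.210395

m-sum 0 ✓  L=12 even ✓  4≤4≤8 ✓
Π(2lᵢ+1) = 5×13×9 = 585
triangle coeff Δ(2,6,4) = 1/6435
Σ_t [2,2]: t=2:+1/2304 = 1/2304
(3j)²=5/143 [(2 6 4; 0 0 0)], sign=+1
Σ_t [1,1]: t=1:−1/3456 = -1/3456
(3j)²=35/1287 [(2 6 4; 1 -1 0)], sign=-1
⇒ 4πI² = 875/1573
I = (-1)√(875/1573/(4π)) = -0.21039467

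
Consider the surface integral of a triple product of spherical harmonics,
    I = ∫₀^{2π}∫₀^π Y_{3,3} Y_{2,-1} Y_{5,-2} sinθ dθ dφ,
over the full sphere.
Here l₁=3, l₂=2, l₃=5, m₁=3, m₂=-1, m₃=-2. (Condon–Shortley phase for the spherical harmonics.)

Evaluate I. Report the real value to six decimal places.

0.063396

Checks pass: Σm=0; 10 even; l₃=5∈[1,5].
(2·3+1)(2·2+1)(2·5+1) = 385
Δ: 0! 6! 4! / 11! → 1/2310
sum: t=0:+1/144 = 1/144
3j²(3 2 5; 0 0 0) = Δ·Π!·Σ² = 10/231  (sign -1)
sum: t=0:+1/4320 = 1/4320
3j²(3 2 5; 3 -1 -2) = Δ·Π!·Σ² = 1/330  (sign -1)
combine: 4πI² = 385·10/231·1/330 = 5/99
take √, sign +1: I = 0.06339609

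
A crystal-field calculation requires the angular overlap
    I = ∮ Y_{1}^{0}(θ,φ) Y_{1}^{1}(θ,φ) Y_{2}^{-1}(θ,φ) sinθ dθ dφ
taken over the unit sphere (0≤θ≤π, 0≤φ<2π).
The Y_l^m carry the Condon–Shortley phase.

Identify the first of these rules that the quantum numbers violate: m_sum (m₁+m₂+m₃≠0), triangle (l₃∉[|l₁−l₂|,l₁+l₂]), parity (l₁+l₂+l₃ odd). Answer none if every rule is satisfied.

none

m₁+m₂+m₃ = 0 + 1 − 1 = 0  ✓
triangle: |1−1|=0 ≤ l₃=2 ≤ 1+1=2  ✓
parity: l₁+l₂+l₃ = 4 is even  ✓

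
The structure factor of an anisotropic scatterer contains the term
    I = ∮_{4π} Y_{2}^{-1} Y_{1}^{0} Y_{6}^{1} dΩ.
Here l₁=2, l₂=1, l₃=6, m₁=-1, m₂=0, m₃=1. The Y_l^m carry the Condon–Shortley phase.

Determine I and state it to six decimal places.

0.000000

triangle: need 1≤l₃≤3, have 6; I=0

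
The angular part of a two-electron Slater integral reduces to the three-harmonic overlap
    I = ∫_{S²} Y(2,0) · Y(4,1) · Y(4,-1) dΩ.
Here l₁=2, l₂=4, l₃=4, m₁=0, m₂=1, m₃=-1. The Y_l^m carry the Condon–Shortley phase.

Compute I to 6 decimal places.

-0.139264

m-sum 0 ✓  L=10 even ✓  2≤4≤6 ✓
Π(2lᵢ+1) = 5×9×9 = 405
triangle coeff Δ(2,4,4) = 1/13860
Σ_t [0,2]: t=0:+1/192 t=1:−1/36 t=2:+1/192 = -5/288
(3j)²=20/693 [(2 4 4; 0 0 0)], sign=-1
Σ_t [0,2]: t=0:+1/480 t=1:−1/48 t=2:+1/144 = -17/1440
(3j)²=289/13860 [(2 4 4; 0 1 -1)], sign=+1
⇒ 4πI² = 1445/5929
I = (-1)√(1445/5929/(4π)) = -0.13926381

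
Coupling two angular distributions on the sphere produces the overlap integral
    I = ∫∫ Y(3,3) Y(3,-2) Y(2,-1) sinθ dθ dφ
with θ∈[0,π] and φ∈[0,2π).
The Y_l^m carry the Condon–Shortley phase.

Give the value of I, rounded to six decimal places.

Checks pass: Σm=0; 8 even; l₃=2∈[0,6].
(2·3+1)(2·3+1)(2·2+1) = 245
Δ: 4! 2! 2! / 9! → 1/3780
sum: t=1:−1/24 t=2:+1/4 t=3:−1/24 = 1/6
3j²(3 3 2; 0 0 0) = Δ·Π!·Σ² = 4/105  (sign +1)
sum: t=0:+1/48 = 1/48
3j²(3 3 2; 3 -2 -1) = Δ·Π!·Σ² = 5/84  (sign -1)
combine: 4πI² = 245·4/105·5/84 = 5/9
take √, sign -1: I = -0.21026104

-0.210261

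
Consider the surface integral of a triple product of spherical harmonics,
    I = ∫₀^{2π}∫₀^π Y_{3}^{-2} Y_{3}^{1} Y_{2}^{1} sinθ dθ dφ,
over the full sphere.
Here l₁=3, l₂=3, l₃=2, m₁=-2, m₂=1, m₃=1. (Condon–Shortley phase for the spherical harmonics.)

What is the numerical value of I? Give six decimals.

Checks pass: Σm=0; 8 even; l₃=2∈[0,6].
(2·3+1)(2·3+1)(2·2+1) = 245
Δ: 4! 2! 2! / 9! → 1/3780
sum: t=1:−1/24 t=2:+1/4 t=3:−1/24 = 1/6
3j²(3 3 2; 0 0 0) = Δ·Π!·Σ² = 4/105  (sign +1)
sum: t=3:−1/12 t=4:+1/48 = -1/16
3j²(3 3 2; -2 1 1) = Δ·Π!·Σ² = 1/28  (sign +1)
combine: 4πI² = 245·4/105·1/28 = 1/3
take √, sign +1: I = 0.16286750

0.162868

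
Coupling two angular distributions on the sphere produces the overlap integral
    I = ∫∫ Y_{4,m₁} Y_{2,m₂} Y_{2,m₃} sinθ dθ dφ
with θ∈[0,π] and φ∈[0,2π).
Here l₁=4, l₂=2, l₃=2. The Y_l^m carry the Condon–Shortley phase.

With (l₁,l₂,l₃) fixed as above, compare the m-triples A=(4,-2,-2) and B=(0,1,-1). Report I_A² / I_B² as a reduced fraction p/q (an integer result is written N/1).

35/8

l's match ⇒ only the (l;m) 3-j factors differ between A and B.
A: triangle coeff Δ(4,2,2) = 1/630; Σ_t [0,0]: t=0:+1/576 = 1/576; (3j)²=1/9 [(4 2 2; 4 -2 -2)], sign=+1
B: triangle coeff Δ(4,2,2) = 1/630; Σ_t [3,3]: t=3:−1/36 = -1/36; (3j)²=8/315 [(4 2 2; 0 1 -1)], sign=+1
I_A²/I_B² = (1/9)/(8/315) = 35/8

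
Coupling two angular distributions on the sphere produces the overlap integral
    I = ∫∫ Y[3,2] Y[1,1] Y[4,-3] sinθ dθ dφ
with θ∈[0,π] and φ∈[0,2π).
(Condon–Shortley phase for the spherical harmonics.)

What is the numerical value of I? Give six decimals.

Checks pass: Σm=0; 8 even; l₃=4∈[2,4].
(2·3+1)(2·1+1)(2·4+1) = 189
Δ: 0! 6! 2! / 9! → 1/252
sum: t=0:+1/36 = 1/36
3j²(3 1 4; 0 0 0) = Δ·Π!·Σ² = 4/63  (sign +1)
sum: t=0:+1/240 = 1/240
3j²(3 1 4; 2 1 -3) = Δ·Π!·Σ² = 1/12  (sign -1)
combine: 4πI² = 189·4/63·1/12 = 1/1
take √, sign -1: I = -0.28209479

-0.282095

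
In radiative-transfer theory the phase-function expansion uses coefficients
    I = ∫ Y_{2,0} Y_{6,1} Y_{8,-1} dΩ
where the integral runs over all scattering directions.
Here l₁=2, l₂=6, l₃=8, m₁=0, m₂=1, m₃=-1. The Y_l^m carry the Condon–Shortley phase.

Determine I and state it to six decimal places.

Rules hold: Σm=0, L=16 even, 4≤8≤8.
N = 5·13·17 = 1105
Δ = 0!·4!·12!/17! = 1/30940
Racah Σ t=0..0: t=0:+1/2073600 = 1/2073600
⇒ 3j(2 6 8; 0 0 0)² = 28/1105, sgn +1
Racah Σ t=0..0: t=0:+1/2419200 = 1/2419200
⇒ 3j(2 6 8; 0 1 -1)² = 27/1105, sgn -1
4πI² = N·(3j₀)²·(3jₘ)² = 756/1105
I = -1·√(0.684163/4π) = -0.23333228

-0.233332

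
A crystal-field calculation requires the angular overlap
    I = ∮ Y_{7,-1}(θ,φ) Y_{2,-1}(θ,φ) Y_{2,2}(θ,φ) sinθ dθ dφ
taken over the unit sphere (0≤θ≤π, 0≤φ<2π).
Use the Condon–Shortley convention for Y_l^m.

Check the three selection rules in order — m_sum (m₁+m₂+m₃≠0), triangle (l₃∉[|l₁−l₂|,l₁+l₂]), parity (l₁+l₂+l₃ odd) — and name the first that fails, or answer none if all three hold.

Σmᵢ = 0  ✓
l₃∈[|l₁−l₂|,l₁+l₂]=[5,9], have l₃=2  ✗
Σlᵢ = 11 ⇒ odd

triangle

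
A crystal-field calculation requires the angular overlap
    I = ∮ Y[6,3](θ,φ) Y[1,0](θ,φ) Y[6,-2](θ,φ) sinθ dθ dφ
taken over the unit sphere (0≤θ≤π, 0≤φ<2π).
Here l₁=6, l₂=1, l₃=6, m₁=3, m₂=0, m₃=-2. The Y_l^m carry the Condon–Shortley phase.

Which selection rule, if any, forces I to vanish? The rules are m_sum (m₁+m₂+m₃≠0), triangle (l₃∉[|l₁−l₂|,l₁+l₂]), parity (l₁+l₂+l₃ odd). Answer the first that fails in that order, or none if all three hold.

m₁+m₂+m₃ = 3 + 0 − 2 = 1  ✗
triangle: |6−1|=5 ≤ l₃=6 ≤ 6+1=7
parity: l₁+l₂+l₃ = 13 is odd

m_sum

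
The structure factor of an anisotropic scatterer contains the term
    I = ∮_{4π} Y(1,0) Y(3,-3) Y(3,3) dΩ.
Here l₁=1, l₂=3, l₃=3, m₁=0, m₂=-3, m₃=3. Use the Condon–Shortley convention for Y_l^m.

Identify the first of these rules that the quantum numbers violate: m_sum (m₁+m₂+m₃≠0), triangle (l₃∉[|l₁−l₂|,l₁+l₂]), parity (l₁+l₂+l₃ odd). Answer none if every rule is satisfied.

azimuthal sum: 0 − 3 + 3 = 0  ✓
2 ≤ 3 ≤ 4 (triangle on l)  ✓
L = 1 + 3 + 3 = 7 (odd)  ✗

parity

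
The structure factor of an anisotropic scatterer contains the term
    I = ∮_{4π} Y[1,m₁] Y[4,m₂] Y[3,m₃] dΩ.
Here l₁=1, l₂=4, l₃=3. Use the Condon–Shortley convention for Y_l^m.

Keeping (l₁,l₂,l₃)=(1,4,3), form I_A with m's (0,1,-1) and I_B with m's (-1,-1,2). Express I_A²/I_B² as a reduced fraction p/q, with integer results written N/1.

5/1

l's match ⇒ only the (l;m) 3-j factors differ between A and B.
A: triangle coeff Δ(1,4,3) = 1/252; Σ_t [1,1]: t=1:−1/48 = -1/48; (3j)²=5/84 [(1 4 3; 0 1 -1)], sign=-1
B: triangle coeff Δ(1,4,3) = 1/252; Σ_t [2,2]: t=2:+1/240 = 1/240; (3j)²=1/84 [(1 4 3; -1 -1 2)], sign=-1
I_A²/I_B² = (5/84)/(1/84) = 5/1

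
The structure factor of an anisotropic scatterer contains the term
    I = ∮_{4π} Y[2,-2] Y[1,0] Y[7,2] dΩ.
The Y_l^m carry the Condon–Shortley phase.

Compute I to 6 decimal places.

0.000000

triangle: need 1≤l₃≤3, have 7; I=0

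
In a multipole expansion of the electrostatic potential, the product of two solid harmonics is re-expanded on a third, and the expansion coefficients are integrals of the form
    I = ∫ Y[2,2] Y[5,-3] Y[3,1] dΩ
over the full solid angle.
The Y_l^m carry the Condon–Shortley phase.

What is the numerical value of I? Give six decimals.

Rules hold: Σm=0, L=10 even, 3≤3≤7.
N = 5·11·7 = 385
Δ = 4!·0!·6!/11! = 1/2310
Racah Σ t=2..2: t=2:+1/144 = 1/144
⇒ 3j(2 5 3; 0 0 0)² = 10/231, sgn -1
Racah Σ t=0..0: t=0:+1/1152 = 1/1152
⇒ 3j(2 5 3; 2 -3 1)² = 1/33, sgn +1
4πI² = N·(3j₀)²·(3jₘ)² = 50/99
I = -1·√(0.505051/4π) = -0.20047604

-0.200476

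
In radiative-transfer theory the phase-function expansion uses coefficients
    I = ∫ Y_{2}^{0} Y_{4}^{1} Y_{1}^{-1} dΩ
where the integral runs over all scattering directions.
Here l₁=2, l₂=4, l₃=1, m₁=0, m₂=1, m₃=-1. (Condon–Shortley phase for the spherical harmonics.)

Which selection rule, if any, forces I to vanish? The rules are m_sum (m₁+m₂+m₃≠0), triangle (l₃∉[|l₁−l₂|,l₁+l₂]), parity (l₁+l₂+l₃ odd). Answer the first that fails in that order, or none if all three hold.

triangle

Σmᵢ = 0  ✓
l₃∈[|l₁−l₂|,l₁+l₂]=[2,6], have l₃=1  ✗
Σlᵢ = 7 ⇒ odd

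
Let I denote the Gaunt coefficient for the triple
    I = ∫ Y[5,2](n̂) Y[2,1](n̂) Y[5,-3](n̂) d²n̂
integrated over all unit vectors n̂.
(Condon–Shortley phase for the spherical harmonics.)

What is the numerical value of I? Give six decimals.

Checks pass: Σm=0; 12 even; l₃=5∈[3,7].
(2·5+1)(2·2+1)(2·5+1) = 605
Δ: 2! 8! 2! / 13! → 1/38610
sum: t=0:+1/2880 t=1:−1/576 t=2:+1/2880 = -1/960
3j²(5 2 5; 0 0 0) = Δ·Π!·Σ² = 10/429  (sign +1)
sum: t=1:−1/2880 t=2:+1/10080 = -1/4032
3j²(5 2 5; 2 1 -3) = Δ·Π!·Σ² = 10/429  (sign -1)
combine: 4πI² = 605·10/429·10/429 = 500/1521
take √, sign -1: I = -0.16173926

-0.161739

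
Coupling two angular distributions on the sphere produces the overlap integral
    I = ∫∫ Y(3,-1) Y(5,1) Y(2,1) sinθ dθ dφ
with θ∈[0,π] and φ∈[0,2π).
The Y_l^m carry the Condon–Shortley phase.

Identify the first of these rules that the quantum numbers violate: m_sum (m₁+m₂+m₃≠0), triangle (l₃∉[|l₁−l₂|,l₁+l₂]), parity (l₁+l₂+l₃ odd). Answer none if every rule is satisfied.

m₁+m₂+m₃ = -1 + 1 + 1 = 1  ✗
triangle: |3−5|=2 ≤ l₃=2 ≤ 3+5=8
parity: l₁+l₂+l₃ = 10 is even

m_sum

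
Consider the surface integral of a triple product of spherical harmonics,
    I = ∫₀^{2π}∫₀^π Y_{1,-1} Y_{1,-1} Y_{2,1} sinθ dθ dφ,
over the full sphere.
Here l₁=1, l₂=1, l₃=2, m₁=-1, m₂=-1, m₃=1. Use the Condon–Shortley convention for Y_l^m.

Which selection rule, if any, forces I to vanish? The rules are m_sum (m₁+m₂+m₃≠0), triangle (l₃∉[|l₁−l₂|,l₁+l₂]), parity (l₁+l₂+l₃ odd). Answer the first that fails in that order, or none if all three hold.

Σmᵢ = -1  ✗
l₃∈[|l₁−l₂|,l₁+l₂]=[0,2], have l₃=2
Σlᵢ = 4 ⇒ even

m_sum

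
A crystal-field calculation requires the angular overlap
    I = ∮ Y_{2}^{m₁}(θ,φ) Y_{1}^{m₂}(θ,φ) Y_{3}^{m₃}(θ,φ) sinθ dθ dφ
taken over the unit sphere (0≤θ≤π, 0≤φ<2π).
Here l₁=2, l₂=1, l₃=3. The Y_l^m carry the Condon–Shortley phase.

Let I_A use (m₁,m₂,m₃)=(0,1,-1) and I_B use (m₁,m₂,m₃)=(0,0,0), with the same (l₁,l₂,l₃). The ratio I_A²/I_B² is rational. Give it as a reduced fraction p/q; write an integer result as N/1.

Same 2,1,3: normalisation and zero-m 3j drop out of the ratio.
A: Δ: 0! 4! 2! / 7! → 1/105; sum: t=0:+1/8 = 1/8; 3j²(2 1 3; 0 1 -1) = Δ·Π!·Σ² = 2/35  (sign +1)
B: Δ: 0! 4! 2! / 7! → 1/105; sum: t=0:+1/4 = 1/4; 3j²(2 1 3; 0 0 0) = Δ·Π!·Σ² = 3/35  (sign -1)
I_A²/I_B² = (2/35)/(3/35) = 2/3

2/3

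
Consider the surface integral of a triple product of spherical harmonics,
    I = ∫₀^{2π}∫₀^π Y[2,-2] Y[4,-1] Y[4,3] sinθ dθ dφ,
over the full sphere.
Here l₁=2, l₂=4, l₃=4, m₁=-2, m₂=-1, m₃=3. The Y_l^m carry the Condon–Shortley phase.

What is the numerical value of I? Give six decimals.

0.159270

m-sum 0 ✓  L=10 even ✓  2≤4≤6 ✓
Π(2lᵢ+1) = 5×9×9 = 405
triangle coeff Δ(2,4,4) = 1/13860
Σ_t [0,2]: t=0:+1/192 t=1:−1/36 t=2:+1/192 = -5/288
(3j)²=20/693 [(2 4 4; 0 0 0)], sign=-1
Σ_t [2,2]: t=2:+1/480 = 1/480
(3j)²=3/110 [(2 4 4; -2 -1 3)], sign=-1
⇒ 4πI² = 270/847
I = (+1)√(270/847/(4π)) = 0.15927046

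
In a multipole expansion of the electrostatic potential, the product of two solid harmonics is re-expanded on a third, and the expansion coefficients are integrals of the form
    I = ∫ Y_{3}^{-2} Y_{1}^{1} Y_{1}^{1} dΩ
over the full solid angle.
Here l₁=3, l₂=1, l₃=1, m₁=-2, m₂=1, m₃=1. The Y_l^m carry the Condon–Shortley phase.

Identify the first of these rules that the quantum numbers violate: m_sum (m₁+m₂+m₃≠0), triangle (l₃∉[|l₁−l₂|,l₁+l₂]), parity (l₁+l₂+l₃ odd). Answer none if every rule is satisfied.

triangle

Σmᵢ = 0  ✓
l₃∈[|l₁−l₂|,l₁+l₂]=[2,4], have l₃=1  ✗
Σlᵢ = 5 ⇒ odd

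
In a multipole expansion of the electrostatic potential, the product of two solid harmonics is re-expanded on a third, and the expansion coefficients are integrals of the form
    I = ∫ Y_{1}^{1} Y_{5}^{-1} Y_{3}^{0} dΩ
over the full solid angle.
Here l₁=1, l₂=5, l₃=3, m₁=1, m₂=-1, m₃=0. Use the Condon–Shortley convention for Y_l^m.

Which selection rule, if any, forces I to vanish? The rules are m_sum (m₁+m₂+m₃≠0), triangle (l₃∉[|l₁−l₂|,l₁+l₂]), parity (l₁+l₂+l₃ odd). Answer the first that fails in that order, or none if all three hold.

triangle

m₁+m₂+m₃ = 1 − 1 + 0 = 0  ✓
triangle: |1−5|=4 ≤ l₃=3 ≤ 1+5=6  ✗
parity: l₁+l₂+l₃ = 9 is odd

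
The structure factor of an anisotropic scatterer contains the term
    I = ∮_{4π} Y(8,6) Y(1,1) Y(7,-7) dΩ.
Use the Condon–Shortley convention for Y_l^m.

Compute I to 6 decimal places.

0.030597

Checks pass: Σm=0; 16 even; l₃=7∈[7,9].
(2·8+1)(2·1+1)(2·7+1) = 765
Δ: 2! 14! 0! / 17! → 1/2040
sum: t=1:−1/25401600 = -1/25401600
3j²(8 1 7; 0 0 0) = Δ·Π!·Σ² = 8/255  (sign +1)
sum: t=2:+1/174356582400 = 1/174356582400
3j²(8 1 7; 6 1 -7) = Δ·Π!·Σ² = 1/2040  (sign +1)
combine: 4πI² = 765·8/255·1/2040 = 1/85
take √, sign +1: I = 0.03059748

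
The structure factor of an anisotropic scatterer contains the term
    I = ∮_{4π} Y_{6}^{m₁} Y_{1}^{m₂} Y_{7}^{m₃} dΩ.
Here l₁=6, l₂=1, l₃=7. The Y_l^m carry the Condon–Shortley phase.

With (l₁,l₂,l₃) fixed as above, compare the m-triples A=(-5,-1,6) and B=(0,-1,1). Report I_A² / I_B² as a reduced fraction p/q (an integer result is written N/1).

39/14

Same 6,1,7: normalisation and zero-m 3j drop out of the ratio.
A: Δ: 0! 12! 2! / 15! → 1/1365; sum: t=0:+1/79833600 = 1/79833600; 3j²(6 1 7; -5 -1 6) = Δ·Π!·Σ² = 2/35  (sign -1)
B: Δ: 0! 12! 2! / 15! → 1/1365; sum: t=0:+1/1036800 = 1/1036800; 3j²(6 1 7; 0 -1 1) = Δ·Π!·Σ² = 4/195  (sign +1)
I_A²/I_B² = (2/35)/(4/195) = 39/14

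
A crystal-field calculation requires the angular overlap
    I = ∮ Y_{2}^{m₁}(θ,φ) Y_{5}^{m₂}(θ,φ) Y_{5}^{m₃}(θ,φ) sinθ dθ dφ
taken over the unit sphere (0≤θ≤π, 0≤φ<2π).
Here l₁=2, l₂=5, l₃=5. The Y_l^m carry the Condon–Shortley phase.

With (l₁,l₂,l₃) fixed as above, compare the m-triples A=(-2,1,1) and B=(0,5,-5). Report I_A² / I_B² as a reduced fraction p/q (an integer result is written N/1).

2/3

Shared (l₁,l₂,l₃)=(2,5,5): N and (l;000)² cancel in I_A²/I_B².
A: Δ = 2!·2!·8!/13! = 1/38610; Racah Σ t=2..2: t=2:+1/2304 = 1/2304; ⇒ 3j(2 5 5; -2 1 1)² = 5/143, sgn +1
B: Δ = 2!·2!·8!/13! = 1/38610; Racah Σ t=2..2: t=2:+1/161280 = 1/161280; ⇒ 3j(2 5 5; 0 5 -5)² = 15/286, sgn +1
I_A²/I_B² = (5/143)/(15/286) = 2/3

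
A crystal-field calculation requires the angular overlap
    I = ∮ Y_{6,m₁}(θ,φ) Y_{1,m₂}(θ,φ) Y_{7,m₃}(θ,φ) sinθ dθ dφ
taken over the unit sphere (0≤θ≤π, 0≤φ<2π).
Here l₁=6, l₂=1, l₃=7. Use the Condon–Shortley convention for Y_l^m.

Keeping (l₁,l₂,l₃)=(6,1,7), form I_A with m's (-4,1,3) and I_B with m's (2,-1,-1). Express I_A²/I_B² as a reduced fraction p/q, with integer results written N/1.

Shared (l₁,l₂,l₃)=(6,1,7): N and (l;000)² cancel in I_A²/I_B².
A: Δ = 0!·12!·2!/15! = 1/1365; Racah Σ t=0..0: t=0:+1/14515200 = 1/14515200; ⇒ 3j(6 1 7; -4 1 3)² = 2/455, sgn +1
B: Δ = 0!·12!·2!/15! = 1/1365; Racah Σ t=0..0: t=0:+1/1935360 = 1/1935360; ⇒ 3j(6 1 7; 2 -1 -1)² = 1/91, sgn +1
I_A²/I_B² = (2/455)/(1/91) = 2/5

2/5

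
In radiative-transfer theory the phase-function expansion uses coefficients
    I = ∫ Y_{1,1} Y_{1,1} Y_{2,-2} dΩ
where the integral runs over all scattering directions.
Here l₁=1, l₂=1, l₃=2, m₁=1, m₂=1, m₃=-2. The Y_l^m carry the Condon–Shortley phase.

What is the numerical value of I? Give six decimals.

m-sum 0 ✓  L=4 even ✓  0≤2≤2 ✓
Π(2lᵢ+1) = 3×3×5 = 45
triangle coeff Δ(1,1,2) = 1/30
Σ_t [0,0]: t=0:+1/1 = 1/1
(3j)²=2/15 [(1 1 2; 0 0 0)], sign=+1
Σ_t [0,0]: t=0:+1/4 = 1/4
(3j)²=1/5 [(1 1 2; 1 1 -2)], sign=+1
⇒ 4πI² = 6/5
I = (+1)√(6/5/(4π)) = 0.30901936

0.309019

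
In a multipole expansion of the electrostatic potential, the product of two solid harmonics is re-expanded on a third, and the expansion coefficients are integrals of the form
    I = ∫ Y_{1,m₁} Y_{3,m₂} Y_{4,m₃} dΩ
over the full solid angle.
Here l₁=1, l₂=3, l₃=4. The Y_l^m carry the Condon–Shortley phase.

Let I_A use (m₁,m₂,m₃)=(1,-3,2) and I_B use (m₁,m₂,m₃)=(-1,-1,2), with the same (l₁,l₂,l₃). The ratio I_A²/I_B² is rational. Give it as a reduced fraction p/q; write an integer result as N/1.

l's match ⇒ only the (l;m) 3-j factors differ between A and B.
A: triangle coeff Δ(1,3,4) = 1/252; Σ_t [0,0]: t=0:+1/1440 = 1/1440; (3j)²=1/252 [(1 3 4; 1 -3 2)], sign=+1
B: triangle coeff Δ(1,3,4) = 1/252; Σ_t [0,0]: t=0:+1/96 = 1/96; (3j)²=5/84 [(1 3 4; -1 -1 2)], sign=+1
I_A²/I_B² = (1/252)/(5/84) = 1/15

1/15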